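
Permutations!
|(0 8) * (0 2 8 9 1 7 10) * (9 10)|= |(0 10)(1 7 9)(2 8)|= 6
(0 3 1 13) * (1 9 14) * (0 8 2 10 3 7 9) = [7, 13, 10, 0, 4, 5, 6, 9, 2, 14, 3, 11, 12, 8, 1] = (0 7 9 14 1 13 8 2 10 3)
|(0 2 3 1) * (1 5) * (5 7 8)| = |(0 2 3 7 8 5 1)| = 7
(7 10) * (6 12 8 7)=(6 12 8 7 10)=[0, 1, 2, 3, 4, 5, 12, 10, 7, 9, 6, 11, 8]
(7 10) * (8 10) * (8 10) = (7 10) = [0, 1, 2, 3, 4, 5, 6, 10, 8, 9, 7]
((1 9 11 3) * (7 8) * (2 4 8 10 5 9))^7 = ((1 2 4 8 7 10 5 9 11 3))^7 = (1 9 7 2 11 10 4 3 5 8)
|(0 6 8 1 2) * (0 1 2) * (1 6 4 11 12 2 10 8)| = 14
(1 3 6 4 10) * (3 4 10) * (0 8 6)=(0 8 6 10 1 4 3)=[8, 4, 2, 0, 3, 5, 10, 7, 6, 9, 1]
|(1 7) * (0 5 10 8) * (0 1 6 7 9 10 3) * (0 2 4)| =|(0 5 3 2 4)(1 9 10 8)(6 7)| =20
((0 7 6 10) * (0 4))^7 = (0 6 4 7 10)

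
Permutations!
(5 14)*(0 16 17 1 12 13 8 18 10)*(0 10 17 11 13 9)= (0 16 11 13 8 18 17 1 12 9)(5 14)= [16, 12, 2, 3, 4, 14, 6, 7, 18, 0, 10, 13, 9, 8, 5, 15, 11, 1, 17]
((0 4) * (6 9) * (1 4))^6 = (9)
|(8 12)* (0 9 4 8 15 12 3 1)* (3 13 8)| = |(0 9 4 3 1)(8 13)(12 15)| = 10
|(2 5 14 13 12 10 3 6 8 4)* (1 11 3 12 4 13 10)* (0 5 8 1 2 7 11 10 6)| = 14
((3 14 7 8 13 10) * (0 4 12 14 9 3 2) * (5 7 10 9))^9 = ((0 4 12 14 10 2)(3 5 7 8 13 9))^9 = (0 14)(2 12)(3 8)(4 10)(5 13)(7 9)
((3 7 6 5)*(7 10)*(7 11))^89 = (3 5 6 7 11 10)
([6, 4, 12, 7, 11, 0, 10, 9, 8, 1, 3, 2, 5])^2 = [10, 11, 5, 9, 2, 6, 3, 1, 8, 4, 7, 12, 0]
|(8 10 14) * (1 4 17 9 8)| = 7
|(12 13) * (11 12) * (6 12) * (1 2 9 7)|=|(1 2 9 7)(6 12 13 11)|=4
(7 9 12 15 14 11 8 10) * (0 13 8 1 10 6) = (0 13 8 6)(1 10 7 9 12 15 14 11) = [13, 10, 2, 3, 4, 5, 0, 9, 6, 12, 7, 1, 15, 8, 11, 14]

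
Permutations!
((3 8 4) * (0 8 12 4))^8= ((0 8)(3 12 4))^8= (3 4 12)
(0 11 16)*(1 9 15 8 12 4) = (0 11 16)(1 9 15 8 12 4) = [11, 9, 2, 3, 1, 5, 6, 7, 12, 15, 10, 16, 4, 13, 14, 8, 0]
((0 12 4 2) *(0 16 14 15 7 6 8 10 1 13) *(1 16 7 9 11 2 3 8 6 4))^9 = ((0 12 1 13)(2 7 4 3 8 10 16 14 15 9 11))^9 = (0 12 1 13)(2 9 14 10 3 7 11 15 16 8 4)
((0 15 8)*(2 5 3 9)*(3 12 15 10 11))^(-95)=((0 10 11 3 9 2 5 12 15 8))^(-95)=(0 2)(3 15)(5 10)(8 9)(11 12)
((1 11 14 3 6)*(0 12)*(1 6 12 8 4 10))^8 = ((0 8 4 10 1 11 14 3 12))^8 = (0 12 3 14 11 1 10 4 8)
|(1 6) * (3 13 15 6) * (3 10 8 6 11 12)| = 20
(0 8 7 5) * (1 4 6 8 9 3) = (0 9 3 1 4 6 8 7 5) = [9, 4, 2, 1, 6, 0, 8, 5, 7, 3]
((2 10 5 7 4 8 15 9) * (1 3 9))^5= (1 5)(2 8)(3 7)(4 9)(10 15)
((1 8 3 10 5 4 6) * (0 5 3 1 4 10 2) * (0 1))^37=(0 10 2 8 5 3 1)(4 6)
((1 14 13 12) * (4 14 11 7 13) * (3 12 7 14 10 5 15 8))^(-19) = ((1 11 14 4 10 5 15 8 3 12)(7 13))^(-19) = (1 11 14 4 10 5 15 8 3 12)(7 13)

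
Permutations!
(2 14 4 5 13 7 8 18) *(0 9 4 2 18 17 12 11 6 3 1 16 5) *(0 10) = (18)(0 9 4 10)(1 16 5 13 7 8 17 12 11 6 3)(2 14) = [9, 16, 14, 1, 10, 13, 3, 8, 17, 4, 0, 6, 11, 7, 2, 15, 5, 12, 18]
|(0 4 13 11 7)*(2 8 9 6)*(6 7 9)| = 6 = |(0 4 13 11 9 7)(2 8 6)|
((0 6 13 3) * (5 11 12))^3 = ((0 6 13 3)(5 11 12))^3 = (0 3 13 6)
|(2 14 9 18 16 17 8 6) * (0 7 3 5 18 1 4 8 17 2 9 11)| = 45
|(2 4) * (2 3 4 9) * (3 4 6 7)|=|(2 9)(3 6 7)|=6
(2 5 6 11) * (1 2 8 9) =(1 2 5 6 11 8 9) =[0, 2, 5, 3, 4, 6, 11, 7, 9, 1, 10, 8]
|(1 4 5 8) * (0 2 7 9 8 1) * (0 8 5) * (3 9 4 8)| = 20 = |(0 2 7 4)(1 8 3 9 5)|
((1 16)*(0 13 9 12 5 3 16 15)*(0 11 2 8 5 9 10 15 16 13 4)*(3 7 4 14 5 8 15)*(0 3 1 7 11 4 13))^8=((0 14 5 11 2 15 4 3)(1 16 7 13 10)(9 12))^8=(1 13 16 10 7)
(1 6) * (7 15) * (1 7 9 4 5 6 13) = [0, 13, 2, 3, 5, 6, 7, 15, 8, 4, 10, 11, 12, 1, 14, 9] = (1 13)(4 5 6 7 15 9)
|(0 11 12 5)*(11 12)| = 3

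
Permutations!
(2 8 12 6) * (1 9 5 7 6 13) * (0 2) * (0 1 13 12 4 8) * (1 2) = (13)(0 1 9 5 7 6 2)(4 8) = [1, 9, 0, 3, 8, 7, 2, 6, 4, 5, 10, 11, 12, 13]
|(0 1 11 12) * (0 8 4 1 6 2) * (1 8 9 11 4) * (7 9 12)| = 3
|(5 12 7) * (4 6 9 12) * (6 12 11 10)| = |(4 12 7 5)(6 9 11 10)| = 4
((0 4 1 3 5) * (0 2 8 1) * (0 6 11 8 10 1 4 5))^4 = ((0 5 2 10 1 3)(4 6 11 8))^4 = (11)(0 1 2)(3 10 5)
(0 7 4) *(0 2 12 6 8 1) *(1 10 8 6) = (0 7 4 2 12 1)(8 10) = [7, 0, 12, 3, 2, 5, 6, 4, 10, 9, 8, 11, 1]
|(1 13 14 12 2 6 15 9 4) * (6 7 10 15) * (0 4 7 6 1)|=12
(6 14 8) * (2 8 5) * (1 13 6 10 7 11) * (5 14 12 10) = (14)(1 13 6 12 10 7 11)(2 8 5) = [0, 13, 8, 3, 4, 2, 12, 11, 5, 9, 7, 1, 10, 6, 14]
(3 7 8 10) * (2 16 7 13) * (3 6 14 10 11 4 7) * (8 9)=(2 16 3 13)(4 7 9 8 11)(6 14 10)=[0, 1, 16, 13, 7, 5, 14, 9, 11, 8, 6, 4, 12, 2, 10, 15, 3]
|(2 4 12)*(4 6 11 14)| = 6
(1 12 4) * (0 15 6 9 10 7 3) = (0 15 6 9 10 7 3)(1 12 4) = [15, 12, 2, 0, 1, 5, 9, 3, 8, 10, 7, 11, 4, 13, 14, 6]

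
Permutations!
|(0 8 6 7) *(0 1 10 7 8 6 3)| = |(0 6 8 3)(1 10 7)| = 12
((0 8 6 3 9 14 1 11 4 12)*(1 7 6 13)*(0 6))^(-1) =(0 7 14 9 3 6 12 4 11 1 13 8)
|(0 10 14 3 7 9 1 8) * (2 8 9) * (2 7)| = |(0 10 14 3 2 8)(1 9)| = 6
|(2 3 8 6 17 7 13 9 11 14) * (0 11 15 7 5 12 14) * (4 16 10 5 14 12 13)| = 24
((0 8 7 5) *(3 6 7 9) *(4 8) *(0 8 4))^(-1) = (3 9 8 5 7 6)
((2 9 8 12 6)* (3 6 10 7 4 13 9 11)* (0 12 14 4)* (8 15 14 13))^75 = (0 7 10 12)(2 6 3 11)(4 9)(8 15)(13 14)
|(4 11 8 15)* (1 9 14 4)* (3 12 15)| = 9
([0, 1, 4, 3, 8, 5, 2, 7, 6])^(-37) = [0, 1, 6, 3, 2, 5, 8, 7, 4]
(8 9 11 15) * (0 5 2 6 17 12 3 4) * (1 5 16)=(0 16 1 5 2 6 17 12 3 4)(8 9 11 15)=[16, 5, 6, 4, 0, 2, 17, 7, 9, 11, 10, 15, 3, 13, 14, 8, 1, 12]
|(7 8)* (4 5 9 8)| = |(4 5 9 8 7)| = 5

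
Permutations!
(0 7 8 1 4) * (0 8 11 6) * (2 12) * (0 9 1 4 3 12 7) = (1 3 12 2 7 11 6 9)(4 8) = [0, 3, 7, 12, 8, 5, 9, 11, 4, 1, 10, 6, 2]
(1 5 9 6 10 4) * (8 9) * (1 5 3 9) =(1 3 9 6 10 4 5 8) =[0, 3, 2, 9, 5, 8, 10, 7, 1, 6, 4]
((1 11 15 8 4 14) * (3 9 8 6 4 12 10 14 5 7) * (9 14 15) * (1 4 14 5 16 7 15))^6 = (3 16 14 15)(4 6 5 7)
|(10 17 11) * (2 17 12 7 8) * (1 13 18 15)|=28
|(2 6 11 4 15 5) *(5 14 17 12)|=9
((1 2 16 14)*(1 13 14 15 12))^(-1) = (1 12 15 16 2)(13 14)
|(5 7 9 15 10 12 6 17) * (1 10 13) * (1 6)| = 21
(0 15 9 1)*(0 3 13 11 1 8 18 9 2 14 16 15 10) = [10, 3, 14, 13, 4, 5, 6, 7, 18, 8, 0, 1, 12, 11, 16, 2, 15, 17, 9] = (0 10)(1 3 13 11)(2 14 16 15)(8 18 9)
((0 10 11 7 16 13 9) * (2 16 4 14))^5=(0 14)(2 10)(4 9)(7 13)(11 16)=((0 10 11 7 4 14 2 16 13 9))^5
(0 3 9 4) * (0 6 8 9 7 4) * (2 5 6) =[3, 1, 5, 7, 2, 6, 8, 4, 9, 0] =(0 3 7 4 2 5 6 8 9)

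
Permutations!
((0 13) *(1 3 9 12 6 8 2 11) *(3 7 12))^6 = ((0 13)(1 7 12 6 8 2 11)(3 9))^6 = (13)(1 11 2 8 6 12 7)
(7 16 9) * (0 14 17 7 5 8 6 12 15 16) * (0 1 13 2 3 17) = [14, 13, 3, 17, 4, 8, 12, 1, 6, 5, 10, 11, 15, 2, 0, 16, 9, 7] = (0 14)(1 13 2 3 17 7)(5 8 6 12 15 16 9)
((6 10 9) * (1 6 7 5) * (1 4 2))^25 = (1 6 10 9 7 5 4 2)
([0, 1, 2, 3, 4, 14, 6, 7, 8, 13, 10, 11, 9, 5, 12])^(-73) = (5 12 13 14 9)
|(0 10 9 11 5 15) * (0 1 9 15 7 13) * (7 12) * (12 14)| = |(0 10 15 1 9 11 5 14 12 7 13)| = 11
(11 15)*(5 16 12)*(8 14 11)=(5 16 12)(8 14 11 15)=[0, 1, 2, 3, 4, 16, 6, 7, 14, 9, 10, 15, 5, 13, 11, 8, 12]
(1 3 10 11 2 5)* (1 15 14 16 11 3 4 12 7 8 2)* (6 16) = (1 4 12 7 8 2 5 15 14 6 16 11)(3 10) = [0, 4, 5, 10, 12, 15, 16, 8, 2, 9, 3, 1, 7, 13, 6, 14, 11]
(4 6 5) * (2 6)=[0, 1, 6, 3, 2, 4, 5]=(2 6 5 4)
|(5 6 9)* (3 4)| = 6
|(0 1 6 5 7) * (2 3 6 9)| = |(0 1 9 2 3 6 5 7)| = 8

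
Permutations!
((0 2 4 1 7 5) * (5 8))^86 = (0 4 7 5 2 1 8)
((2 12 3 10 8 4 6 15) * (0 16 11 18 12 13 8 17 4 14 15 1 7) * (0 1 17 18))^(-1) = ((0 16 11)(1 7)(2 13 8 14 15)(3 10 18 12)(4 6 17))^(-1) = (0 11 16)(1 7)(2 15 14 8 13)(3 12 18 10)(4 17 6)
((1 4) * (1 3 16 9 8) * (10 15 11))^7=((1 4 3 16 9 8)(10 15 11))^7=(1 4 3 16 9 8)(10 15 11)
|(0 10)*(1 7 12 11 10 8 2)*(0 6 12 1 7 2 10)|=6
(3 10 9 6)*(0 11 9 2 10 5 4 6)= [11, 1, 10, 5, 6, 4, 3, 7, 8, 0, 2, 9]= (0 11 9)(2 10)(3 5 4 6)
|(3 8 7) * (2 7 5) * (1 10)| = 10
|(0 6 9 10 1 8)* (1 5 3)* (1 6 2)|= 20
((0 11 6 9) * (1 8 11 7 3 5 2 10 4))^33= ((0 7 3 5 2 10 4 1 8 11 6 9))^33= (0 11 4 5)(1 2 7 6)(3 9 8 10)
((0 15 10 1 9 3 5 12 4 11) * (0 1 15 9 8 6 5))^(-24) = ((0 9 3)(1 8 6 5 12 4 11)(10 15))^(-24) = (15)(1 12 8 4 6 11 5)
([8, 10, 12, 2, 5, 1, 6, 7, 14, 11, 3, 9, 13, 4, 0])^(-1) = (0 14 8)(1 5 4 13 12 2 3 10)(9 11)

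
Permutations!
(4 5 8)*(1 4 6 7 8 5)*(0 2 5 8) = [2, 4, 5, 3, 1, 8, 7, 0, 6] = (0 2 5 8 6 7)(1 4)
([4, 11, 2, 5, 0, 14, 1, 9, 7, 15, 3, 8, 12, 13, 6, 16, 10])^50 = (1 8 9 16 3 14)(5 6 11 7 15 10)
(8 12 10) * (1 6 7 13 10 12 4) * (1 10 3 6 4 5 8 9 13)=(1 4 10 9 13 3 6 7)(5 8)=[0, 4, 2, 6, 10, 8, 7, 1, 5, 13, 9, 11, 12, 3]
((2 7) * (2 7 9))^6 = (9)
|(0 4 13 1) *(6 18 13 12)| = |(0 4 12 6 18 13 1)| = 7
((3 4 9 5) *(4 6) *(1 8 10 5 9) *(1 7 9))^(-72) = (10)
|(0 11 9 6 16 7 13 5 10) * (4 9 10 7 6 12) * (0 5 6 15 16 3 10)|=6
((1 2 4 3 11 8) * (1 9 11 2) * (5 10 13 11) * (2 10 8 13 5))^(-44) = (13)(2 8 10 4 9 5 3)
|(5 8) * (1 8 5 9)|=3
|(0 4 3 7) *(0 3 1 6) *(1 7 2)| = 7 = |(0 4 7 3 2 1 6)|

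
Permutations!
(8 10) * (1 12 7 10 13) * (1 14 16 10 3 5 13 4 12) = (3 5 13 14 16 10 8 4 12 7) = [0, 1, 2, 5, 12, 13, 6, 3, 4, 9, 8, 11, 7, 14, 16, 15, 10]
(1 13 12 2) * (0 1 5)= (0 1 13 12 2 5)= [1, 13, 5, 3, 4, 0, 6, 7, 8, 9, 10, 11, 2, 12]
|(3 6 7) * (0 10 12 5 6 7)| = 10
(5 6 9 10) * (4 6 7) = (4 6 9 10 5 7) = [0, 1, 2, 3, 6, 7, 9, 4, 8, 10, 5]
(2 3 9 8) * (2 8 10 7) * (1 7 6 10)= (1 7 2 3 9)(6 10)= [0, 7, 3, 9, 4, 5, 10, 2, 8, 1, 6]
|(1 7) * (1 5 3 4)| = 5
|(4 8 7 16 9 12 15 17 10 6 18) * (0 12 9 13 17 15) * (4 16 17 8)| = 8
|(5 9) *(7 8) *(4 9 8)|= |(4 9 5 8 7)|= 5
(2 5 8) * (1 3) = [0, 3, 5, 1, 4, 8, 6, 7, 2] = (1 3)(2 5 8)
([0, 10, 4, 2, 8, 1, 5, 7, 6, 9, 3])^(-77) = (1 2 6 10 4 5 3 8)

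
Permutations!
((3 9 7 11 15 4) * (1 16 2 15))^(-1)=(1 11 7 9 3 4 15 2 16)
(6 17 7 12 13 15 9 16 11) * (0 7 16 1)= (0 7 12 13 15 9 1)(6 17 16 11)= [7, 0, 2, 3, 4, 5, 17, 12, 8, 1, 10, 6, 13, 15, 14, 9, 11, 16]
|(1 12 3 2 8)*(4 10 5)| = |(1 12 3 2 8)(4 10 5)| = 15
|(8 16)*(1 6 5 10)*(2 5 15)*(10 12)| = 14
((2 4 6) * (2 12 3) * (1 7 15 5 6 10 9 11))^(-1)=(1 11 9 10 4 2 3 12 6 5 15 7)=((1 7 15 5 6 12 3 2 4 10 9 11))^(-1)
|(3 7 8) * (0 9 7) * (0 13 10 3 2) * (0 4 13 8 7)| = 6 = |(0 9)(2 4 13 10 3 8)|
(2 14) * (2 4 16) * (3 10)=(2 14 4 16)(3 10)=[0, 1, 14, 10, 16, 5, 6, 7, 8, 9, 3, 11, 12, 13, 4, 15, 2]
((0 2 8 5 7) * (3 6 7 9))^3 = ((0 2 8 5 9 3 6 7))^3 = (0 5 6 2 9 7 8 3)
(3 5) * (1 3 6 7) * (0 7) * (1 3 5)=(0 7 3 1 5 6)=[7, 5, 2, 1, 4, 6, 0, 3]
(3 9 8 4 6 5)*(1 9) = (1 9 8 4 6 5 3) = [0, 9, 2, 1, 6, 3, 5, 7, 4, 8]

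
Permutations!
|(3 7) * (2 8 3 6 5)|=|(2 8 3 7 6 5)|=6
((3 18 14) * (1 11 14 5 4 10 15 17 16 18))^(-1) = (1 3 14 11)(4 5 18 16 17 15 10)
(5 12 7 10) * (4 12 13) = (4 12 7 10 5 13) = [0, 1, 2, 3, 12, 13, 6, 10, 8, 9, 5, 11, 7, 4]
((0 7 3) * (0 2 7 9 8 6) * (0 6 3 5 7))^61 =(0 9 8 3 2)(5 7)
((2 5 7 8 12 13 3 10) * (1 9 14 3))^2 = ((1 9 14 3 10 2 5 7 8 12 13))^2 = (1 14 10 5 8 13 9 3 2 7 12)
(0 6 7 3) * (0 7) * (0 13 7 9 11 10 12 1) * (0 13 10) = (0 6 10 12 1 13 7 3 9 11) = [6, 13, 2, 9, 4, 5, 10, 3, 8, 11, 12, 0, 1, 7]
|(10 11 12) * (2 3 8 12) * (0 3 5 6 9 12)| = |(0 3 8)(2 5 6 9 12 10 11)| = 21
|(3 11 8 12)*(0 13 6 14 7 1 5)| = |(0 13 6 14 7 1 5)(3 11 8 12)| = 28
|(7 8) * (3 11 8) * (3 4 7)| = 6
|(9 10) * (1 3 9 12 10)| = |(1 3 9)(10 12)| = 6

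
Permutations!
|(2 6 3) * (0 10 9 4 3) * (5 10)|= 8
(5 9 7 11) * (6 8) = (5 9 7 11)(6 8) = [0, 1, 2, 3, 4, 9, 8, 11, 6, 7, 10, 5]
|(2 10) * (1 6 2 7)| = |(1 6 2 10 7)| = 5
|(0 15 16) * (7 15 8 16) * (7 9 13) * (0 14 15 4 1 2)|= |(0 8 16 14 15 9 13 7 4 1 2)|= 11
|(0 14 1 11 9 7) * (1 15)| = |(0 14 15 1 11 9 7)| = 7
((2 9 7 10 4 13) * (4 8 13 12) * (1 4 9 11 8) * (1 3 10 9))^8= (13)(1 12 4)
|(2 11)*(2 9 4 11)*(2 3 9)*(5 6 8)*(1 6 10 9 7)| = 11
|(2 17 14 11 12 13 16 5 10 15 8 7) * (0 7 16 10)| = 13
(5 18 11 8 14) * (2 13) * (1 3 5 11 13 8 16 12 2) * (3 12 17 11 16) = (1 12 2 8 14 16 17 11 3 5 18 13) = [0, 12, 8, 5, 4, 18, 6, 7, 14, 9, 10, 3, 2, 1, 16, 15, 17, 11, 13]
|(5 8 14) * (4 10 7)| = |(4 10 7)(5 8 14)| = 3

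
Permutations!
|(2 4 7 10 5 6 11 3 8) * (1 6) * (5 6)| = |(1 5)(2 4 7 10 6 11 3 8)| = 8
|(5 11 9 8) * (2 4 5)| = |(2 4 5 11 9 8)| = 6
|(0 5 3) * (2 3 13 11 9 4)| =|(0 5 13 11 9 4 2 3)| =8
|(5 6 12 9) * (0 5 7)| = |(0 5 6 12 9 7)| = 6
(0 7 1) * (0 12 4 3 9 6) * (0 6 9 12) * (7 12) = (0 12 4 3 7 1) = [12, 0, 2, 7, 3, 5, 6, 1, 8, 9, 10, 11, 4]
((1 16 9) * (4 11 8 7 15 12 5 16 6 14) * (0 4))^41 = (0 11 7 12 16 1 14 4 8 15 5 9 6)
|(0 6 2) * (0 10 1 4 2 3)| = 12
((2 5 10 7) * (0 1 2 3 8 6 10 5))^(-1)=(0 2 1)(3 7 10 6 8)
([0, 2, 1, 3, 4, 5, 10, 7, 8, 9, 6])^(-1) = [0, 2, 1, 3, 4, 5, 10, 7, 8, 9, 6]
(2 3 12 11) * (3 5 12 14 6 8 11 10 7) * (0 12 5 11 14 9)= (0 12 10 7 3 9)(2 11)(6 8 14)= [12, 1, 11, 9, 4, 5, 8, 3, 14, 0, 7, 2, 10, 13, 6]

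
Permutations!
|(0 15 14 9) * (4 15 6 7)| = 7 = |(0 6 7 4 15 14 9)|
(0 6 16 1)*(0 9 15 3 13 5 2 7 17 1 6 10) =(0 10)(1 9 15 3 13 5 2 7 17)(6 16) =[10, 9, 7, 13, 4, 2, 16, 17, 8, 15, 0, 11, 12, 5, 14, 3, 6, 1]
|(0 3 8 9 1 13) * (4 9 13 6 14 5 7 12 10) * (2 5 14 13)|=13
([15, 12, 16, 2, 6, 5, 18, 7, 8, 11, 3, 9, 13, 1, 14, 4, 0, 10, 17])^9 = [16, 1, 3, 10, 15, 5, 4, 7, 8, 11, 17, 9, 12, 13, 14, 0, 2, 18, 6]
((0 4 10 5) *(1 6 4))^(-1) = (0 5 10 4 6 1)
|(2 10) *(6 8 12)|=|(2 10)(6 8 12)|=6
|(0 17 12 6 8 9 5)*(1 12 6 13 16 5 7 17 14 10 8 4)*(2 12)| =|(0 14 10 8 9 7 17 6 4 1 2 12 13 16 5)| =15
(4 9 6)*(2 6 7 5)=(2 6 4 9 7 5)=[0, 1, 6, 3, 9, 2, 4, 5, 8, 7]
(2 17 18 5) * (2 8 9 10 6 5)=(2 17 18)(5 8 9 10 6)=[0, 1, 17, 3, 4, 8, 5, 7, 9, 10, 6, 11, 12, 13, 14, 15, 16, 18, 2]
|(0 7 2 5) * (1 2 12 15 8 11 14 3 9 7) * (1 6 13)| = 24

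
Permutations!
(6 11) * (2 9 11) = (2 9 11 6) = [0, 1, 9, 3, 4, 5, 2, 7, 8, 11, 10, 6]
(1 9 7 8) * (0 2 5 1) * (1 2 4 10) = (0 4 10 1 9 7 8)(2 5) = [4, 9, 5, 3, 10, 2, 6, 8, 0, 7, 1]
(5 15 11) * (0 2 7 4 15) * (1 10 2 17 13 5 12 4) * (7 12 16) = [17, 10, 12, 3, 15, 0, 6, 1, 8, 9, 2, 16, 4, 5, 14, 11, 7, 13] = (0 17 13 5)(1 10 2 12 4 15 11 16 7)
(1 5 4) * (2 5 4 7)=(1 4)(2 5 7)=[0, 4, 5, 3, 1, 7, 6, 2]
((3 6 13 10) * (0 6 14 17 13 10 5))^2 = ((0 6 10 3 14 17 13 5))^2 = (0 10 14 13)(3 17 5 6)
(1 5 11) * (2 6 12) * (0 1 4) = (0 1 5 11 4)(2 6 12) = [1, 5, 6, 3, 0, 11, 12, 7, 8, 9, 10, 4, 2]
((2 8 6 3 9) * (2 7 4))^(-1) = ((2 8 6 3 9 7 4))^(-1) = (2 4 7 9 3 6 8)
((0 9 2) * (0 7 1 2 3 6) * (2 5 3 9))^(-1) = (9)(0 6 3 5 1 7 2)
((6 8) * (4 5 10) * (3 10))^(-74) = ((3 10 4 5)(6 8))^(-74) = (3 4)(5 10)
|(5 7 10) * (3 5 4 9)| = |(3 5 7 10 4 9)| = 6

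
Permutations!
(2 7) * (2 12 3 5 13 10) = (2 7 12 3 5 13 10) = [0, 1, 7, 5, 4, 13, 6, 12, 8, 9, 2, 11, 3, 10]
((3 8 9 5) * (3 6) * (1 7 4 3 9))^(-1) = ((1 7 4 3 8)(5 6 9))^(-1) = (1 8 3 4 7)(5 9 6)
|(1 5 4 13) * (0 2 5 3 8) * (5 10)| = 9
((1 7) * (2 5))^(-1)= ((1 7)(2 5))^(-1)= (1 7)(2 5)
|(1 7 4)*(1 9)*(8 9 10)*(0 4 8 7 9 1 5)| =8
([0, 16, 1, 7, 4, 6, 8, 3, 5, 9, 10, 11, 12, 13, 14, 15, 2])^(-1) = [0, 2, 16, 7, 4, 8, 5, 3, 6, 9, 10, 11, 12, 13, 14, 15, 1]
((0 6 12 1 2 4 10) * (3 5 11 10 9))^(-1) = (0 10 11 5 3 9 4 2 1 12 6)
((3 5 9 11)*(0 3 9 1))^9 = ((0 3 5 1)(9 11))^9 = (0 3 5 1)(9 11)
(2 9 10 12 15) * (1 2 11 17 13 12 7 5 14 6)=(1 2 9 10 7 5 14 6)(11 17 13 12 15)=[0, 2, 9, 3, 4, 14, 1, 5, 8, 10, 7, 17, 15, 12, 6, 11, 16, 13]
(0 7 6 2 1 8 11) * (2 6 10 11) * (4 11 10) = (0 7 4 11)(1 8 2) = [7, 8, 1, 3, 11, 5, 6, 4, 2, 9, 10, 0]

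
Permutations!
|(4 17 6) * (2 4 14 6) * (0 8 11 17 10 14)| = |(0 8 11 17 2 4 10 14 6)| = 9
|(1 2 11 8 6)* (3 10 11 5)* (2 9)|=9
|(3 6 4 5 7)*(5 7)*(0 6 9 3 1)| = |(0 6 4 7 1)(3 9)| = 10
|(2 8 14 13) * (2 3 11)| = 6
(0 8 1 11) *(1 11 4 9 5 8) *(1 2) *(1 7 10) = (0 2 7 10 1 4 9 5 8 11) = [2, 4, 7, 3, 9, 8, 6, 10, 11, 5, 1, 0]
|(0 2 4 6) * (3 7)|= 4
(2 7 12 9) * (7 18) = [0, 1, 18, 3, 4, 5, 6, 12, 8, 2, 10, 11, 9, 13, 14, 15, 16, 17, 7] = (2 18 7 12 9)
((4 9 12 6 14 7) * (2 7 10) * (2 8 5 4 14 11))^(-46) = (2 6 9 5 10 7 11 12 4 8 14)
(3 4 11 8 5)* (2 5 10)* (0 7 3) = (0 7 3 4 11 8 10 2 5) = [7, 1, 5, 4, 11, 0, 6, 3, 10, 9, 2, 8]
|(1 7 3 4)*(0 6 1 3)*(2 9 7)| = 6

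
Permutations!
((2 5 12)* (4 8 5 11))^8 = (2 4 5)(8 12 11)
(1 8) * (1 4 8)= [0, 1, 2, 3, 8, 5, 6, 7, 4]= (4 8)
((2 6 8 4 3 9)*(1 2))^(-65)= ((1 2 6 8 4 3 9))^(-65)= (1 3 8 2 9 4 6)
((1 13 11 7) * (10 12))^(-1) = (1 7 11 13)(10 12)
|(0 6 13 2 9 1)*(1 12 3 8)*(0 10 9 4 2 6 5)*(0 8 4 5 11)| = 18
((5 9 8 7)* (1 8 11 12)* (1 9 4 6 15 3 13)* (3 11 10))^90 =(1 13 3 10 9 12 11 15 6 4 5 7 8)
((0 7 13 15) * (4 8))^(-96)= ((0 7 13 15)(4 8))^(-96)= (15)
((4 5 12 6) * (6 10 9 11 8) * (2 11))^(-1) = (2 9 10 12 5 4 6 8 11)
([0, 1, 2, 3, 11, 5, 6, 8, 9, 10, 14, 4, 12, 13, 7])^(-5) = [0, 1, 2, 3, 11, 5, 6, 7, 8, 9, 10, 4, 12, 13, 14]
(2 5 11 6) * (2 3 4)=[0, 1, 5, 4, 2, 11, 3, 7, 8, 9, 10, 6]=(2 5 11 6 3 4)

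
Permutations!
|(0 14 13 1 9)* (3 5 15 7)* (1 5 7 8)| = |(0 14 13 5 15 8 1 9)(3 7)| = 8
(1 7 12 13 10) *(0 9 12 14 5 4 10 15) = [9, 7, 2, 3, 10, 4, 6, 14, 8, 12, 1, 11, 13, 15, 5, 0] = (0 9 12 13 15)(1 7 14 5 4 10)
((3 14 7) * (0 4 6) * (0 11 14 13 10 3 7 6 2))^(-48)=((0 4 2)(3 13 10)(6 11 14))^(-48)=(14)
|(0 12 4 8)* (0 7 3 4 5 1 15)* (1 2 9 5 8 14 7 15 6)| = |(0 12 8 15)(1 6)(2 9 5)(3 4 14 7)| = 12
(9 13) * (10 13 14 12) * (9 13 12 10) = (9 14 10 12) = [0, 1, 2, 3, 4, 5, 6, 7, 8, 14, 12, 11, 9, 13, 10]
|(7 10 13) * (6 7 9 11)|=6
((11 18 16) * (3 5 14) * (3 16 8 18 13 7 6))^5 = (3 13 14 6 11 5 7 16)(8 18)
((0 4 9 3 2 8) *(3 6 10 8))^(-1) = (0 8 10 6 9 4)(2 3)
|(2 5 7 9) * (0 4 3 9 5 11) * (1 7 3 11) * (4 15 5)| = 10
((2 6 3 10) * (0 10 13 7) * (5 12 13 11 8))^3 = (0 6 8 13 10 3 5 7 2 11 12)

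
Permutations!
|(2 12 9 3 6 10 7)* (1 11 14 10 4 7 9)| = |(1 11 14 10 9 3 6 4 7 2 12)| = 11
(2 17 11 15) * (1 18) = [0, 18, 17, 3, 4, 5, 6, 7, 8, 9, 10, 15, 12, 13, 14, 2, 16, 11, 1] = (1 18)(2 17 11 15)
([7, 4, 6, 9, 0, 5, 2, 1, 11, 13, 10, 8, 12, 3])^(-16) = (3 13 9)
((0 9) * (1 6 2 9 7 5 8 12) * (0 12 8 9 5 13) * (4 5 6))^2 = ((0 7 13)(1 4 5 9 12)(2 6))^2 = (0 13 7)(1 5 12 4 9)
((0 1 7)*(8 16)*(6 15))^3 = ((0 1 7)(6 15)(8 16))^3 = (6 15)(8 16)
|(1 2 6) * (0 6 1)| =|(0 6)(1 2)| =2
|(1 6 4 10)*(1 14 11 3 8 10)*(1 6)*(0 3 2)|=|(0 3 8 10 14 11 2)(4 6)|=14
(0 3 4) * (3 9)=[9, 1, 2, 4, 0, 5, 6, 7, 8, 3]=(0 9 3 4)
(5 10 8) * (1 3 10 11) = (1 3 10 8 5 11) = [0, 3, 2, 10, 4, 11, 6, 7, 5, 9, 8, 1]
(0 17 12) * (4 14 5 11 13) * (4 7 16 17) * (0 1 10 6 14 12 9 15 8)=(0 4 12 1 10 6 14 5 11 13 7 16 17 9 15 8)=[4, 10, 2, 3, 12, 11, 14, 16, 0, 15, 6, 13, 1, 7, 5, 8, 17, 9]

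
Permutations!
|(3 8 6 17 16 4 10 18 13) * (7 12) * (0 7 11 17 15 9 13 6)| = |(0 7 12 11 17 16 4 10 18 6 15 9 13 3 8)| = 15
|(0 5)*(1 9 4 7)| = |(0 5)(1 9 4 7)| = 4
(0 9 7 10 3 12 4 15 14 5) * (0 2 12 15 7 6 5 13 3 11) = [9, 1, 12, 15, 7, 2, 5, 10, 8, 6, 11, 0, 4, 3, 13, 14] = (0 9 6 5 2 12 4 7 10 11)(3 15 14 13)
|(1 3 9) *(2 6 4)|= 3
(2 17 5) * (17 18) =[0, 1, 18, 3, 4, 2, 6, 7, 8, 9, 10, 11, 12, 13, 14, 15, 16, 5, 17] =(2 18 17 5)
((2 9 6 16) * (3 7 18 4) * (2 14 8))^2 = ((2 9 6 16 14 8)(3 7 18 4))^2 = (2 6 14)(3 18)(4 7)(8 9 16)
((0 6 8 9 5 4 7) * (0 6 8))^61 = (0 7 5 8 6 4 9)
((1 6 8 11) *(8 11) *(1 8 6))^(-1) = (6 8 11) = ((6 11 8))^(-1)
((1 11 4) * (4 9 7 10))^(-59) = ((1 11 9 7 10 4))^(-59) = (1 11 9 7 10 4)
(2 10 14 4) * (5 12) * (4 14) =(14)(2 10 4)(5 12) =[0, 1, 10, 3, 2, 12, 6, 7, 8, 9, 4, 11, 5, 13, 14]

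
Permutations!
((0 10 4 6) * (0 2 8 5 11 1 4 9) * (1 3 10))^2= ((0 1 4 6 2 8 5 11 3 10 9))^2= (0 4 2 5 3 9 1 6 8 11 10)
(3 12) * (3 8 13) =(3 12 8 13) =[0, 1, 2, 12, 4, 5, 6, 7, 13, 9, 10, 11, 8, 3]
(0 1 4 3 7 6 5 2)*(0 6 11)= (0 1 4 3 7 11)(2 6 5)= [1, 4, 6, 7, 3, 2, 5, 11, 8, 9, 10, 0]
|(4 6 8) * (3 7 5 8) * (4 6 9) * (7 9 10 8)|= |(3 9 4 10 8 6)(5 7)|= 6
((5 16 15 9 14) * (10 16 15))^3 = ((5 15 9 14)(10 16))^3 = (5 14 9 15)(10 16)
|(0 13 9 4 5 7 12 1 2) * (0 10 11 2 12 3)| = 42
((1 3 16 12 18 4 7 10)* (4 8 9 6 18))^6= (1 10 7 4 12 16 3)(6 8)(9 18)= ((1 3 16 12 4 7 10)(6 18 8 9))^6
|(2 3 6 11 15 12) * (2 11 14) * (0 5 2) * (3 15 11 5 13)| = |(0 13 3 6 14)(2 15 12 5)| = 20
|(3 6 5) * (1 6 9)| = |(1 6 5 3 9)| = 5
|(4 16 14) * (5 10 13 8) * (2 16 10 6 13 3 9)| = |(2 16 14 4 10 3 9)(5 6 13 8)| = 28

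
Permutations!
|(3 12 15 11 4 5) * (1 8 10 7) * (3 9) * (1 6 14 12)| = 13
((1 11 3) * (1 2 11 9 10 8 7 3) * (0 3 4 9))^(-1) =((0 3 2 11 1)(4 9 10 8 7))^(-1) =(0 1 11 2 3)(4 7 8 10 9)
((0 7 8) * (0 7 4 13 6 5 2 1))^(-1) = (0 1 2 5 6 13 4)(7 8)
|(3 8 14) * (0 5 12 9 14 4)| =|(0 5 12 9 14 3 8 4)| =8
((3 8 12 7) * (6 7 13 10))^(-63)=(13)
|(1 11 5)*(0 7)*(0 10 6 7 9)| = |(0 9)(1 11 5)(6 7 10)| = 6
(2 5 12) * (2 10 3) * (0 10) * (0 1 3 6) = (0 10 6)(1 3 2 5 12) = [10, 3, 5, 2, 4, 12, 0, 7, 8, 9, 6, 11, 1]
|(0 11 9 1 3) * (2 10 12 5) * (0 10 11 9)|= 9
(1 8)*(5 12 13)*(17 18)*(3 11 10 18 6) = [0, 8, 2, 11, 4, 12, 3, 7, 1, 9, 18, 10, 13, 5, 14, 15, 16, 6, 17] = (1 8)(3 11 10 18 17 6)(5 12 13)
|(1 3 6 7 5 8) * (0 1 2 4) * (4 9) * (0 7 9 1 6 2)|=|(0 6 9 4 7 5 8)(1 3 2)|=21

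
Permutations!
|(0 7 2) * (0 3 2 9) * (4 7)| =|(0 4 7 9)(2 3)| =4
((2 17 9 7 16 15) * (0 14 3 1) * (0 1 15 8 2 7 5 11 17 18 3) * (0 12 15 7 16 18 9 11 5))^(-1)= (0 9 2 8 16 15 12 14)(3 18 7)(11 17)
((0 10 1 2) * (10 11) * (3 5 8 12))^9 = ((0 11 10 1 2)(3 5 8 12))^9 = (0 2 1 10 11)(3 5 8 12)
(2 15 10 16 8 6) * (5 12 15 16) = (2 16 8 6)(5 12 15 10) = [0, 1, 16, 3, 4, 12, 2, 7, 6, 9, 5, 11, 15, 13, 14, 10, 8]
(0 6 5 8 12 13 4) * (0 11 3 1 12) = (0 6 5 8)(1 12 13 4 11 3) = [6, 12, 2, 1, 11, 8, 5, 7, 0, 9, 10, 3, 13, 4]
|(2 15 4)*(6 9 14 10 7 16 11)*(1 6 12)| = |(1 6 9 14 10 7 16 11 12)(2 15 4)| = 9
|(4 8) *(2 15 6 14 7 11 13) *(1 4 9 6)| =|(1 4 8 9 6 14 7 11 13 2 15)| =11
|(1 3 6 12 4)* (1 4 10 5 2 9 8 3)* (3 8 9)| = |(2 3 6 12 10 5)| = 6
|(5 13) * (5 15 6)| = 4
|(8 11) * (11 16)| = 3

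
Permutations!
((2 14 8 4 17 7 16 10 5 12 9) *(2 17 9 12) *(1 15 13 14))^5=((1 15 13 14 8 4 9 17 7 16 10 5 2))^5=(1 4 10 13 17 2 8 16 15 9 5 14 7)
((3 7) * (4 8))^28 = (8)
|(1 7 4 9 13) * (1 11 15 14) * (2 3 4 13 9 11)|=|(1 7 13 2 3 4 11 15 14)|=9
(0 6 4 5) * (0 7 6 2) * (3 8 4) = [2, 1, 0, 8, 5, 7, 3, 6, 4] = (0 2)(3 8 4 5 7 6)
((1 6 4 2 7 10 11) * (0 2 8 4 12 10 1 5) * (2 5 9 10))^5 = ((0 5)(1 6 12 2 7)(4 8)(9 10 11))^5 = (12)(0 5)(4 8)(9 11 10)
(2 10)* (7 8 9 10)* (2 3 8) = (2 7)(3 8 9 10) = [0, 1, 7, 8, 4, 5, 6, 2, 9, 10, 3]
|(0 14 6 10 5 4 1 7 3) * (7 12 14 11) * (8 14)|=8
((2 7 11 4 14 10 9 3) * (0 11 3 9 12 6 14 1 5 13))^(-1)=(0 13 5 1 4 11)(2 3 7)(6 12 10 14)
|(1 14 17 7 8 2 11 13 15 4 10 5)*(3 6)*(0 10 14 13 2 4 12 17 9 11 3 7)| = |(0 10 5 1 13 15 12 17)(2 3 6 7 8 4 14 9 11)| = 72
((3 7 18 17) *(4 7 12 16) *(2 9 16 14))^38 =((2 9 16 4 7 18 17 3 12 14))^38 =(2 12 17 7 16)(3 18 4 9 14)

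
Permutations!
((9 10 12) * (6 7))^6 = (12)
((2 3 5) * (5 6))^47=((2 3 6 5))^47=(2 5 6 3)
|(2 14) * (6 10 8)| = 6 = |(2 14)(6 10 8)|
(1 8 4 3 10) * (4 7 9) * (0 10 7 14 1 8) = (0 10 8 14 1)(3 7 9 4) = [10, 0, 2, 7, 3, 5, 6, 9, 14, 4, 8, 11, 12, 13, 1]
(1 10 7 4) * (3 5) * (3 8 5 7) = (1 10 3 7 4)(5 8) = [0, 10, 2, 7, 1, 8, 6, 4, 5, 9, 3]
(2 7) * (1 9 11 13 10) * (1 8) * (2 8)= (1 9 11 13 10 2 7 8)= [0, 9, 7, 3, 4, 5, 6, 8, 1, 11, 2, 13, 12, 10]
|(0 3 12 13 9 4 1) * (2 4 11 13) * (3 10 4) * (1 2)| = 21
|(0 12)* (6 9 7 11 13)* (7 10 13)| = |(0 12)(6 9 10 13)(7 11)| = 4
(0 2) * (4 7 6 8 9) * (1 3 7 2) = (0 1 3 7 6 8 9 4 2) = [1, 3, 0, 7, 2, 5, 8, 6, 9, 4]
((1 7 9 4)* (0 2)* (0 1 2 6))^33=((0 6)(1 7 9 4 2))^33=(0 6)(1 4 7 2 9)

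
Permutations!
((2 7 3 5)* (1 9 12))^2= ((1 9 12)(2 7 3 5))^2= (1 12 9)(2 3)(5 7)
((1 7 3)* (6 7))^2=(1 7)(3 6)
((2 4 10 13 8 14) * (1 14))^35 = (14)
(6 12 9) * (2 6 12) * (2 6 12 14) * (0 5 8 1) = (0 5 8 1)(2 12 9 14) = [5, 0, 12, 3, 4, 8, 6, 7, 1, 14, 10, 11, 9, 13, 2]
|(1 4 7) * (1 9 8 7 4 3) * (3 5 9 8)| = |(1 5 9 3)(7 8)| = 4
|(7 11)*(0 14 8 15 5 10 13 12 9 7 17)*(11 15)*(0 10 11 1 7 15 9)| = |(0 14 8 1 7 9 15 5 11 17 10 13 12)| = 13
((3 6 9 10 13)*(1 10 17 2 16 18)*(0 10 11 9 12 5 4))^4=((0 10 13 3 6 12 5 4)(1 11 9 17 2 16 18))^4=(0 6)(1 2 11 16 9 18 17)(3 4)(5 13)(10 12)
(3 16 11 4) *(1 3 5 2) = [0, 3, 1, 16, 5, 2, 6, 7, 8, 9, 10, 4, 12, 13, 14, 15, 11] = (1 3 16 11 4 5 2)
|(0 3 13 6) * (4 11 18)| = 12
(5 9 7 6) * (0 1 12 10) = (0 1 12 10)(5 9 7 6) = [1, 12, 2, 3, 4, 9, 5, 6, 8, 7, 0, 11, 10]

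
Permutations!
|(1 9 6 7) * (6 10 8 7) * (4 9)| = 6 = |(1 4 9 10 8 7)|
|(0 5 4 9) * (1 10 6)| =|(0 5 4 9)(1 10 6)| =12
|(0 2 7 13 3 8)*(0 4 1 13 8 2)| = |(1 13 3 2 7 8 4)| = 7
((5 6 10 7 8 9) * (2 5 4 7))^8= ((2 5 6 10)(4 7 8 9))^8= (10)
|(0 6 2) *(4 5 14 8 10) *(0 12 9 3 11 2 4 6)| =30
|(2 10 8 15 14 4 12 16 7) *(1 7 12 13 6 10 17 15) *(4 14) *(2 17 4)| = 10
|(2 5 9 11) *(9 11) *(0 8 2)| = |(0 8 2 5 11)| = 5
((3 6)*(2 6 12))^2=(2 3)(6 12)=((2 6 3 12))^2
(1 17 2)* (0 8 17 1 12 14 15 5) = [8, 1, 12, 3, 4, 0, 6, 7, 17, 9, 10, 11, 14, 13, 15, 5, 16, 2] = (0 8 17 2 12 14 15 5)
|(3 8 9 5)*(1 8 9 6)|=3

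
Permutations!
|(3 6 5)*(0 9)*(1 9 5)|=6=|(0 5 3 6 1 9)|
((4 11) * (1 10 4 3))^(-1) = ((1 10 4 11 3))^(-1) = (1 3 11 4 10)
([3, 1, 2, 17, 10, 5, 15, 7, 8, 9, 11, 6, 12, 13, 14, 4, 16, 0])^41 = (0 17 3)(4 10 11 6 15)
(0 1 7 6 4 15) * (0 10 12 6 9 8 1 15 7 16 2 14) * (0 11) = (0 15 10 12 6 4 7 9 8 1 16 2 14 11) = [15, 16, 14, 3, 7, 5, 4, 9, 1, 8, 12, 0, 6, 13, 11, 10, 2]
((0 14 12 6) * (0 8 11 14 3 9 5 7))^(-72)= (0 5 3 7 9)(6 14 8 12 11)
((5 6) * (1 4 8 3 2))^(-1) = (1 2 3 8 4)(5 6)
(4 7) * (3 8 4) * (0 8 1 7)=(0 8 4)(1 7 3)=[8, 7, 2, 1, 0, 5, 6, 3, 4]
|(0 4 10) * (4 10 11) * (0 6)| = 6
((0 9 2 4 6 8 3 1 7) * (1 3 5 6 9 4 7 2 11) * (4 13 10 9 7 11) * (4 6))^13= (0 6 7 9 4 10 5 13 8)(1 2 11)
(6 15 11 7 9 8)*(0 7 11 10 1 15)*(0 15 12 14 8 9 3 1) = (0 7 3 1 12 14 8 6 15 10) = [7, 12, 2, 1, 4, 5, 15, 3, 6, 9, 0, 11, 14, 13, 8, 10]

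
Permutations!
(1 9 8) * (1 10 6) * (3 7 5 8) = (1 9 3 7 5 8 10 6) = [0, 9, 2, 7, 4, 8, 1, 5, 10, 3, 6]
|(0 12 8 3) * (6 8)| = 5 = |(0 12 6 8 3)|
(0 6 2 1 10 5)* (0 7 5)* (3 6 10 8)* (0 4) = (0 10 4)(1 8 3 6 2)(5 7) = [10, 8, 1, 6, 0, 7, 2, 5, 3, 9, 4]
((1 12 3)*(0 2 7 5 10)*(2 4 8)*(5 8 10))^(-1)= (0 10 4)(1 3 12)(2 8 7)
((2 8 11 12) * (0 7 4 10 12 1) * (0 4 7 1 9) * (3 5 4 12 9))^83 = (0 3 1 5 12 4 2 10 8 9 11)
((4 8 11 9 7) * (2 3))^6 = (4 8 11 9 7)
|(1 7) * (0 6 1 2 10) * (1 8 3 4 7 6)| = 9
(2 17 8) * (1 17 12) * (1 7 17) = (2 12 7 17 8) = [0, 1, 12, 3, 4, 5, 6, 17, 2, 9, 10, 11, 7, 13, 14, 15, 16, 8]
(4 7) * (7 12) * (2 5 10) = (2 5 10)(4 12 7) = [0, 1, 5, 3, 12, 10, 6, 4, 8, 9, 2, 11, 7]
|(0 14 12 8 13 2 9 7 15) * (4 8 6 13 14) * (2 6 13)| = 11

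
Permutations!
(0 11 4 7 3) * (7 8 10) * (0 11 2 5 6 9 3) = [2, 1, 5, 11, 8, 6, 9, 0, 10, 3, 7, 4] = (0 2 5 6 9 3 11 4 8 10 7)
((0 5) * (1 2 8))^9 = ((0 5)(1 2 8))^9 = (8)(0 5)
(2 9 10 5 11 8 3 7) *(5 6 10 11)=(2 9 11 8 3 7)(6 10)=[0, 1, 9, 7, 4, 5, 10, 2, 3, 11, 6, 8]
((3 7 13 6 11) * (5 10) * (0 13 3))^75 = (0 11 6 13)(3 7)(5 10)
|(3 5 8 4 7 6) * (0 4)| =|(0 4 7 6 3 5 8)| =7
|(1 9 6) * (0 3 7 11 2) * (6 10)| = 20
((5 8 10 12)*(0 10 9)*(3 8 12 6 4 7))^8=(12)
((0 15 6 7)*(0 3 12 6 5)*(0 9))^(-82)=(0 5)(3 6)(7 12)(9 15)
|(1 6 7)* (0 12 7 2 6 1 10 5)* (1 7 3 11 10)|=6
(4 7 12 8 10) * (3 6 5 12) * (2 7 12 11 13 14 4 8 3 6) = (2 7 6 5 11 13 14 4 12 3)(8 10) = [0, 1, 7, 2, 12, 11, 5, 6, 10, 9, 8, 13, 3, 14, 4]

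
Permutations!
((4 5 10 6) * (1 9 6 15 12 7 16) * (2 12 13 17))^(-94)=((1 9 6 4 5 10 15 13 17 2 12 7 16))^(-94)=(1 12 13 5 9 7 17 10 6 16 2 15 4)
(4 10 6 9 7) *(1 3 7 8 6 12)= [0, 3, 2, 7, 10, 5, 9, 4, 6, 8, 12, 11, 1]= (1 3 7 4 10 12)(6 9 8)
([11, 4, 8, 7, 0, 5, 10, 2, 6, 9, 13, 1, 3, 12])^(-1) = (0 4 1 11)(2 7 3 12 13 10 6 8)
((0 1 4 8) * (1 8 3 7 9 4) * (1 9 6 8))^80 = (9)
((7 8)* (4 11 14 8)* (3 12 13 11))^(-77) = (3 11 7 12 14 4 13 8) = ((3 12 13 11 14 8 7 4))^(-77)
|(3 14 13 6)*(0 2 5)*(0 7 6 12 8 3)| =5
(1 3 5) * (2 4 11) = [0, 3, 4, 5, 11, 1, 6, 7, 8, 9, 10, 2] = (1 3 5)(2 4 11)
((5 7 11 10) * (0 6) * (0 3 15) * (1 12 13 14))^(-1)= (0 15 3 6)(1 14 13 12)(5 10 11 7)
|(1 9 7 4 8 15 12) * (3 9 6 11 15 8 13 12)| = |(1 6 11 15 3 9 7 4 13 12)| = 10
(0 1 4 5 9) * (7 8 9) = (0 1 4 5 7 8 9) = [1, 4, 2, 3, 5, 7, 6, 8, 9, 0]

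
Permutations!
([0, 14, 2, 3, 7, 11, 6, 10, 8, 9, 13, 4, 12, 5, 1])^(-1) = (1 14)(4 11 5 13 10 7)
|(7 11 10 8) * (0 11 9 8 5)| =12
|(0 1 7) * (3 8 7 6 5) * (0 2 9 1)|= 8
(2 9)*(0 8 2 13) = [8, 1, 9, 3, 4, 5, 6, 7, 2, 13, 10, 11, 12, 0] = (0 8 2 9 13)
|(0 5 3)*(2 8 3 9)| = 6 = |(0 5 9 2 8 3)|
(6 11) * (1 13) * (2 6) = [0, 13, 6, 3, 4, 5, 11, 7, 8, 9, 10, 2, 12, 1] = (1 13)(2 6 11)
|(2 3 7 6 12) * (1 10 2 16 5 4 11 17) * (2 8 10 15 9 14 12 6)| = |(1 15 9 14 12 16 5 4 11 17)(2 3 7)(8 10)| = 30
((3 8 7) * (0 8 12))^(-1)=((0 8 7 3 12))^(-1)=(0 12 3 7 8)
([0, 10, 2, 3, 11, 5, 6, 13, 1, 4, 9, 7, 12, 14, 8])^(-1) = (1 8 14 13 7 11 4 9 10)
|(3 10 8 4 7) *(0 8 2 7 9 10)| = 8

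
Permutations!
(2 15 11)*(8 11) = (2 15 8 11) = [0, 1, 15, 3, 4, 5, 6, 7, 11, 9, 10, 2, 12, 13, 14, 8]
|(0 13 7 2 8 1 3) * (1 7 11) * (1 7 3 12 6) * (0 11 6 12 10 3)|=|(0 13 6 1 10 3 11 7 2 8)|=10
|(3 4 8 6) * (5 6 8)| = |(8)(3 4 5 6)| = 4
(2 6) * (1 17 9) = (1 17 9)(2 6) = [0, 17, 6, 3, 4, 5, 2, 7, 8, 1, 10, 11, 12, 13, 14, 15, 16, 9]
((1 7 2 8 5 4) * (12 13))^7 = (1 7 2 8 5 4)(12 13)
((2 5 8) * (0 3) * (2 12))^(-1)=((0 3)(2 5 8 12))^(-1)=(0 3)(2 12 8 5)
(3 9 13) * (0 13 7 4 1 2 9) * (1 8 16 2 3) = (0 13 1 3)(2 9 7 4 8 16) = [13, 3, 9, 0, 8, 5, 6, 4, 16, 7, 10, 11, 12, 1, 14, 15, 2]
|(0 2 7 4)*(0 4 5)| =|(0 2 7 5)| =4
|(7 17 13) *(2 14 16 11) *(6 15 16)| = |(2 14 6 15 16 11)(7 17 13)| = 6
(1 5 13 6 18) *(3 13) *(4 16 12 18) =(1 5 3 13 6 4 16 12 18) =[0, 5, 2, 13, 16, 3, 4, 7, 8, 9, 10, 11, 18, 6, 14, 15, 12, 17, 1]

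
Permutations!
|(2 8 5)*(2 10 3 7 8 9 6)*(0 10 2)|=|(0 10 3 7 8 5 2 9 6)|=9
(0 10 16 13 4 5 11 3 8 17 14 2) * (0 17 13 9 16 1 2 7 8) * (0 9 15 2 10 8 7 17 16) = (0 8 13 4 5 11 3 9)(1 10)(2 16 15)(14 17) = [8, 10, 16, 9, 5, 11, 6, 7, 13, 0, 1, 3, 12, 4, 17, 2, 15, 14]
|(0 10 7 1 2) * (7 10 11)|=5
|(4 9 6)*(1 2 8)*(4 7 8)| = |(1 2 4 9 6 7 8)| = 7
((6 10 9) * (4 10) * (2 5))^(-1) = (2 5)(4 6 9 10)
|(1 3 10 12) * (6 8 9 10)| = |(1 3 6 8 9 10 12)| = 7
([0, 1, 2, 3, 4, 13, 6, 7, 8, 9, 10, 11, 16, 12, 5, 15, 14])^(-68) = (5 12 14 13 16)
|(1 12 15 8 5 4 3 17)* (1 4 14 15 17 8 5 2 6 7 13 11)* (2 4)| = 24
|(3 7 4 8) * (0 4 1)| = |(0 4 8 3 7 1)| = 6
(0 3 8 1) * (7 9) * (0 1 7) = (0 3 8 7 9) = [3, 1, 2, 8, 4, 5, 6, 9, 7, 0]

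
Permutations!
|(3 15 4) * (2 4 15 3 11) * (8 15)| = |(2 4 11)(8 15)| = 6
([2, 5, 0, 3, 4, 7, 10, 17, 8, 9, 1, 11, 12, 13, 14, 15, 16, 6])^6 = [0, 1, 2, 3, 4, 5, 6, 7, 8, 9, 10, 11, 12, 13, 14, 15, 16, 17]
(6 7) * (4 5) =(4 5)(6 7) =[0, 1, 2, 3, 5, 4, 7, 6]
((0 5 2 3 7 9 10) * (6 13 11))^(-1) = ((0 5 2 3 7 9 10)(6 13 11))^(-1) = (0 10 9 7 3 2 5)(6 11 13)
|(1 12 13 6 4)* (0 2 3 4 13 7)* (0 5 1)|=|(0 2 3 4)(1 12 7 5)(6 13)|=4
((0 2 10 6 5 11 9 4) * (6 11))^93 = ((0 2 10 11 9 4)(5 6))^93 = (0 11)(2 9)(4 10)(5 6)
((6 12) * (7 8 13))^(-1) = ((6 12)(7 8 13))^(-1) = (6 12)(7 13 8)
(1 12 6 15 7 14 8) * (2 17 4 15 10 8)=[0, 12, 17, 3, 15, 5, 10, 14, 1, 9, 8, 11, 6, 13, 2, 7, 16, 4]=(1 12 6 10 8)(2 17 4 15 7 14)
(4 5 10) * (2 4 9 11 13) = [0, 1, 4, 3, 5, 10, 6, 7, 8, 11, 9, 13, 12, 2] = (2 4 5 10 9 11 13)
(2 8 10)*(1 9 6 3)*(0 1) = (0 1 9 6 3)(2 8 10) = [1, 9, 8, 0, 4, 5, 3, 7, 10, 6, 2]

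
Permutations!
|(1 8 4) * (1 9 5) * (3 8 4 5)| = 6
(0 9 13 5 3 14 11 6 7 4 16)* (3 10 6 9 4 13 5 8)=[4, 1, 2, 14, 16, 10, 7, 13, 3, 5, 6, 9, 12, 8, 11, 15, 0]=(0 4 16)(3 14 11 9 5 10 6 7 13 8)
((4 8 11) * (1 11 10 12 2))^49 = (12)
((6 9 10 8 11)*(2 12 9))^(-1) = (2 6 11 8 10 9 12)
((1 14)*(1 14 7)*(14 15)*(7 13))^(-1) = (1 7 13)(14 15)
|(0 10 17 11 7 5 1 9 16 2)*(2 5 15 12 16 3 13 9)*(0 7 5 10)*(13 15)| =13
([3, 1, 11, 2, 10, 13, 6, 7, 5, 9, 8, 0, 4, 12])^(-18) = [2, 1, 0, 11, 4, 5, 6, 7, 8, 9, 10, 3, 12, 13]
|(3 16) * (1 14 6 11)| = 4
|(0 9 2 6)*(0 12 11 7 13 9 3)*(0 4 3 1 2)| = |(0 1 2 6 12 11 7 13 9)(3 4)| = 18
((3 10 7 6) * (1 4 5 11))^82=((1 4 5 11)(3 10 7 6))^82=(1 5)(3 7)(4 11)(6 10)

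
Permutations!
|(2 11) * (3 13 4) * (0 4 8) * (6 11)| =15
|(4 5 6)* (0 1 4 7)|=6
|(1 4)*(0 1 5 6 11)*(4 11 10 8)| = 15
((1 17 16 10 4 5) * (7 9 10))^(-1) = (1 5 4 10 9 7 16 17)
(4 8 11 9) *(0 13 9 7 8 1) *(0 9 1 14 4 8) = (0 13 1 9 8 11 7)(4 14) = [13, 9, 2, 3, 14, 5, 6, 0, 11, 8, 10, 7, 12, 1, 4]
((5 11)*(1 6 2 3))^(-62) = (11)(1 2)(3 6)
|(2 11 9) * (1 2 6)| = 5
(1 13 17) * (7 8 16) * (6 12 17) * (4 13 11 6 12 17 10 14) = (1 11 6 17)(4 13 12 10 14)(7 8 16) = [0, 11, 2, 3, 13, 5, 17, 8, 16, 9, 14, 6, 10, 12, 4, 15, 7, 1]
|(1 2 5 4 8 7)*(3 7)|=|(1 2 5 4 8 3 7)|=7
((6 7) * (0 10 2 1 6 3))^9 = (0 2 6 3 10 1 7)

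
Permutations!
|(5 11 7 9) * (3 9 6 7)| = 4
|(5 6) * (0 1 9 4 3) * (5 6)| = 5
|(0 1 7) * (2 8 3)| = |(0 1 7)(2 8 3)| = 3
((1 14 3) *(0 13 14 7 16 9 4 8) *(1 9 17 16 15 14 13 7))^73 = ((0 7 15 14 3 9 4 8)(16 17))^73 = (0 7 15 14 3 9 4 8)(16 17)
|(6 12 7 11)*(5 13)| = |(5 13)(6 12 7 11)| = 4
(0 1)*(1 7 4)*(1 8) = [7, 0, 2, 3, 8, 5, 6, 4, 1] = (0 7 4 8 1)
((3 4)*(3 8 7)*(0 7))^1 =(0 7 3 4 8)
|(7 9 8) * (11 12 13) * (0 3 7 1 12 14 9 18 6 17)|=|(0 3 7 18 6 17)(1 12 13 11 14 9 8)|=42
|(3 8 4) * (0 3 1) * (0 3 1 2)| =6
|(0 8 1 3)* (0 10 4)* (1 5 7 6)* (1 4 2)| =|(0 8 5 7 6 4)(1 3 10 2)| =12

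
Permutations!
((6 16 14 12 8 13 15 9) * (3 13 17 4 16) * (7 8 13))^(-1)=(3 6 9 15 13 12 14 16 4 17 8 7)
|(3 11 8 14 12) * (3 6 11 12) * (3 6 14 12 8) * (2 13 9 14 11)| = |(2 13 9 14 6)(3 8 12 11)| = 20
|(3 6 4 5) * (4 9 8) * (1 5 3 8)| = 7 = |(1 5 8 4 3 6 9)|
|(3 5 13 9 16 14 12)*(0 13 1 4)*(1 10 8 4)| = 11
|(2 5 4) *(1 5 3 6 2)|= 3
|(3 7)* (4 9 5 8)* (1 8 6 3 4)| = |(1 8)(3 7 4 9 5 6)| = 6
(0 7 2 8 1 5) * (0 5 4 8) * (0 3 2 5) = (0 7 5)(1 4 8)(2 3) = [7, 4, 3, 2, 8, 0, 6, 5, 1]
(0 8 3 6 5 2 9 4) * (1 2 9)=(0 8 3 6 5 9 4)(1 2)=[8, 2, 1, 6, 0, 9, 5, 7, 3, 4]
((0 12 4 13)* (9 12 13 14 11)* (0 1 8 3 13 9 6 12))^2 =(1 3)(4 11 12 14 6)(8 13)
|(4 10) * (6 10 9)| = 4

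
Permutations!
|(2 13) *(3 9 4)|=6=|(2 13)(3 9 4)|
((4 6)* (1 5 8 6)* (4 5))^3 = (8)(1 4)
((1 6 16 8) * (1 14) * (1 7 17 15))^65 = (1 6 16 8 14 7 17 15)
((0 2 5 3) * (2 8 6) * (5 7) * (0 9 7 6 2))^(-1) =(0 6 2 8)(3 5 7 9)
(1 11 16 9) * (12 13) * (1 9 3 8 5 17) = (1 11 16 3 8 5 17)(12 13) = [0, 11, 2, 8, 4, 17, 6, 7, 5, 9, 10, 16, 13, 12, 14, 15, 3, 1]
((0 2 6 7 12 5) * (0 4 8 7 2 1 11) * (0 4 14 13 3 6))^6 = ((0 1 11 4 8 7 12 5 14 13 3 6 2))^6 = (0 12 2 7 6 8 3 4 13 11 14 1 5)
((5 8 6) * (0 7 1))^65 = (0 1 7)(5 6 8)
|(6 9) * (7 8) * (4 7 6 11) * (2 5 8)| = 8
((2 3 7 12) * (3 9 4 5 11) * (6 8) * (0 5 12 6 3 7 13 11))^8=((0 5)(2 9 4 12)(3 13 11 7 6 8))^8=(3 11 6)(7 8 13)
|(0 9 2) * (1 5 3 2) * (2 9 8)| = 12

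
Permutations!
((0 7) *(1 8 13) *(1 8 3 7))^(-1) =(0 7 3 1)(8 13)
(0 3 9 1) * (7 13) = (0 3 9 1)(7 13) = [3, 0, 2, 9, 4, 5, 6, 13, 8, 1, 10, 11, 12, 7]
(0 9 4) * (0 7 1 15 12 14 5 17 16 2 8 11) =[9, 15, 8, 3, 7, 17, 6, 1, 11, 4, 10, 0, 14, 13, 5, 12, 2, 16] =(0 9 4 7 1 15 12 14 5 17 16 2 8 11)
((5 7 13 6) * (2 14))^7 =(2 14)(5 6 13 7)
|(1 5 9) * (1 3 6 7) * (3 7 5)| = |(1 3 6 5 9 7)| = 6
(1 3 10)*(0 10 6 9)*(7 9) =(0 10 1 3 6 7 9) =[10, 3, 2, 6, 4, 5, 7, 9, 8, 0, 1]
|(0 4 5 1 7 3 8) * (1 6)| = 8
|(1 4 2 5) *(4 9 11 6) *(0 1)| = |(0 1 9 11 6 4 2 5)| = 8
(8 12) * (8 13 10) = (8 12 13 10) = [0, 1, 2, 3, 4, 5, 6, 7, 12, 9, 8, 11, 13, 10]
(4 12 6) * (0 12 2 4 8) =(0 12 6 8)(2 4) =[12, 1, 4, 3, 2, 5, 8, 7, 0, 9, 10, 11, 6]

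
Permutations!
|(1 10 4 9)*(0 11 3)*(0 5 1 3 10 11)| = 7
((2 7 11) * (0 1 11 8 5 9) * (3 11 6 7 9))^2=((0 1 6 7 8 5 3 11 2 9))^2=(0 6 8 3 2)(1 7 5 11 9)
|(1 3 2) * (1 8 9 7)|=|(1 3 2 8 9 7)|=6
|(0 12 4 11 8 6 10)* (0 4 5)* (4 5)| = |(0 12 4 11 8 6 10 5)| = 8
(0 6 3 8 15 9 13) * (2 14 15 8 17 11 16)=(0 6 3 17 11 16 2 14 15 9 13)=[6, 1, 14, 17, 4, 5, 3, 7, 8, 13, 10, 16, 12, 0, 15, 9, 2, 11]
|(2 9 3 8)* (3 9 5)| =4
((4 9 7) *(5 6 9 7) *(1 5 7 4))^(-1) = ((1 5 6 9 7))^(-1) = (1 7 9 6 5)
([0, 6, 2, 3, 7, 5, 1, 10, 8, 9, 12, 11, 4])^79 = (1 6)(4 12 10 7)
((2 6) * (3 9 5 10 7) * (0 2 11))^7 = ((0 2 6 11)(3 9 5 10 7))^7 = (0 11 6 2)(3 5 7 9 10)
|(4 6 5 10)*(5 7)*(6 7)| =|(4 7 5 10)| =4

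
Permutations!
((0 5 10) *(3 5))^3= ((0 3 5 10))^3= (0 10 5 3)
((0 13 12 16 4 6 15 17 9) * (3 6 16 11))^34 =((0 13 12 11 3 6 15 17 9)(4 16))^34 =(0 17 6 11 13 9 15 3 12)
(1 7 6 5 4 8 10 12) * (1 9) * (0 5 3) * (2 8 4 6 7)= (0 5 6 3)(1 2 8 10 12 9)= [5, 2, 8, 0, 4, 6, 3, 7, 10, 1, 12, 11, 9]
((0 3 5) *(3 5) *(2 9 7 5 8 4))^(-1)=(0 5 7 9 2 4 8)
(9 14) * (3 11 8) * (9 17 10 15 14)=(3 11 8)(10 15 14 17)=[0, 1, 2, 11, 4, 5, 6, 7, 3, 9, 15, 8, 12, 13, 17, 14, 16, 10]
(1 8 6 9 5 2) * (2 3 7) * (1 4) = (1 8 6 9 5 3 7 2 4) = [0, 8, 4, 7, 1, 3, 9, 2, 6, 5]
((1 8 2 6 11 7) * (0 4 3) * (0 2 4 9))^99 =(0 9)(1 3 11 8 2 7 4 6)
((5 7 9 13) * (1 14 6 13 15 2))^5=((1 14 6 13 5 7 9 15 2))^5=(1 7 14 9 6 15 13 2 5)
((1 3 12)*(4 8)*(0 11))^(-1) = ((0 11)(1 3 12)(4 8))^(-1) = (0 11)(1 12 3)(4 8)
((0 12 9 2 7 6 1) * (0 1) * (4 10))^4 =(0 7 9)(2 12 6)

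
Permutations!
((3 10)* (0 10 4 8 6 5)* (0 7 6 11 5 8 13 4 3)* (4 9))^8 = (4 9 13)(5 8 7 11 6)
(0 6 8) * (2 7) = (0 6 8)(2 7) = [6, 1, 7, 3, 4, 5, 8, 2, 0]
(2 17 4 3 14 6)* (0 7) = (0 7)(2 17 4 3 14 6) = [7, 1, 17, 14, 3, 5, 2, 0, 8, 9, 10, 11, 12, 13, 6, 15, 16, 4]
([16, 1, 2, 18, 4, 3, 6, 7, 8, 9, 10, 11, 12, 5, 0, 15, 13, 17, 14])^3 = (0 5 14 13 18 16 3)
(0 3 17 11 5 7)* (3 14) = (0 14 3 17 11 5 7) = [14, 1, 2, 17, 4, 7, 6, 0, 8, 9, 10, 5, 12, 13, 3, 15, 16, 11]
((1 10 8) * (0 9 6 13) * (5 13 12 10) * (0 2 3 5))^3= (0 12 1 6 8 9 10)(2 13 5 3)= ((0 9 6 12 10 8 1)(2 3 5 13))^3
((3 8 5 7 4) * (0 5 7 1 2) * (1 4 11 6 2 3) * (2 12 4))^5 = ((0 5 2)(1 3 8 7 11 6 12 4))^5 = (0 2 5)(1 6 8 4 11 3 12 7)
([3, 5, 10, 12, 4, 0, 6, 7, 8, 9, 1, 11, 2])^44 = [12, 0, 1, 2, 4, 3, 6, 7, 8, 9, 5, 11, 10]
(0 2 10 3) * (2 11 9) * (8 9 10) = [11, 1, 8, 0, 4, 5, 6, 7, 9, 2, 3, 10] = (0 11 10 3)(2 8 9)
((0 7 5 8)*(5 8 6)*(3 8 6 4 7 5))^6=((0 5 4 7 6 3 8))^6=(0 8 3 6 7 4 5)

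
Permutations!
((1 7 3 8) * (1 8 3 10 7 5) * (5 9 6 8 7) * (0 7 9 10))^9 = (10)(0 7)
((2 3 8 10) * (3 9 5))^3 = ((2 9 5 3 8 10))^3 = (2 3)(5 10)(8 9)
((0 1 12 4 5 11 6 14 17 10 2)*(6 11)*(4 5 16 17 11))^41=(0 14 10 5 16 1 11 2 6 17 12 4)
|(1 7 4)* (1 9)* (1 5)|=5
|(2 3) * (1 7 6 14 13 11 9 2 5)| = 10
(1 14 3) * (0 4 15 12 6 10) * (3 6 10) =(0 4 15 12 10)(1 14 6 3) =[4, 14, 2, 1, 15, 5, 3, 7, 8, 9, 0, 11, 10, 13, 6, 12]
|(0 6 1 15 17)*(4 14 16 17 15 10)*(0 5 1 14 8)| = 10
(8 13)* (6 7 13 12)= (6 7 13 8 12)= [0, 1, 2, 3, 4, 5, 7, 13, 12, 9, 10, 11, 6, 8]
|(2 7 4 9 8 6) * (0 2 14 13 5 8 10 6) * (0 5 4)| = |(0 2 7)(4 9 10 6 14 13)(5 8)| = 6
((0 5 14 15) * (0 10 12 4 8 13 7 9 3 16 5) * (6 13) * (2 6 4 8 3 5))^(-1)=(2 16 3 4 8 12 10 15 14 5 9 7 13 6)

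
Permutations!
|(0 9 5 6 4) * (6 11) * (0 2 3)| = 8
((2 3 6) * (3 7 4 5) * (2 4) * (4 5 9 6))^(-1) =((2 7)(3 4 9 6 5))^(-1) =(2 7)(3 5 6 9 4)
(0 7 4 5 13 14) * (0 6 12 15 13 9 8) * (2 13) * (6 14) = [7, 1, 13, 3, 5, 9, 12, 4, 0, 8, 10, 11, 15, 6, 14, 2] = (0 7 4 5 9 8)(2 13 6 12 15)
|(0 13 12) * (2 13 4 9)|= |(0 4 9 2 13 12)|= 6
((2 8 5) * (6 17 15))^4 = (2 8 5)(6 17 15) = ((2 8 5)(6 17 15))^4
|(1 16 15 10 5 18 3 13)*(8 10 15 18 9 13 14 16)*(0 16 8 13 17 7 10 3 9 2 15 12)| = |(0 16 18 9 17 7 10 5 2 15 12)(1 13)(3 14 8)| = 66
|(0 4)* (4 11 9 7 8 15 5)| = 8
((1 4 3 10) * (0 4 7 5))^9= ((0 4 3 10 1 7 5))^9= (0 3 1 5 4 10 7)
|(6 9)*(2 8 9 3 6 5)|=|(2 8 9 5)(3 6)|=4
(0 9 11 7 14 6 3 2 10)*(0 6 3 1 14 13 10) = (0 9 11 7 13 10 6 1 14 3 2) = [9, 14, 0, 2, 4, 5, 1, 13, 8, 11, 6, 7, 12, 10, 3]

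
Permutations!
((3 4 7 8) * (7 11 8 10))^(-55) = (3 4 11 8)(7 10)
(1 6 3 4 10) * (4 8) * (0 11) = (0 11)(1 6 3 8 4 10) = [11, 6, 2, 8, 10, 5, 3, 7, 4, 9, 1, 0]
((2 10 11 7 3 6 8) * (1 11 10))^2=(1 7 6 2 11 3 8)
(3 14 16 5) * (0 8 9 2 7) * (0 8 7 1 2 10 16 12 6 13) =[7, 2, 1, 14, 4, 3, 13, 8, 9, 10, 16, 11, 6, 0, 12, 15, 5] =(0 7 8 9 10 16 5 3 14 12 6 13)(1 2)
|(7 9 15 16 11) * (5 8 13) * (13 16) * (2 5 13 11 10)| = 20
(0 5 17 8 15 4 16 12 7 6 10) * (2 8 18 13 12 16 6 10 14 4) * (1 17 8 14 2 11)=[5, 17, 14, 3, 6, 8, 2, 10, 15, 9, 0, 1, 7, 12, 4, 11, 16, 18, 13]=(0 5 8 15 11 1 17 18 13 12 7 10)(2 14 4 6)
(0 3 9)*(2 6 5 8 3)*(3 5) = [2, 1, 6, 9, 4, 8, 3, 7, 5, 0] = (0 2 6 3 9)(5 8)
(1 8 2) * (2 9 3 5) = (1 8 9 3 5 2) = [0, 8, 1, 5, 4, 2, 6, 7, 9, 3]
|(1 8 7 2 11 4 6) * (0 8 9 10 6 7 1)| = 12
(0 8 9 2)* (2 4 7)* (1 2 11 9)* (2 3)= (0 8 1 3 2)(4 7 11 9)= [8, 3, 0, 2, 7, 5, 6, 11, 1, 4, 10, 9]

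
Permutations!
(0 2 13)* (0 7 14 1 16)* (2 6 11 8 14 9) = [6, 16, 13, 3, 4, 5, 11, 9, 14, 2, 10, 8, 12, 7, 1, 15, 0] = (0 6 11 8 14 1 16)(2 13 7 9)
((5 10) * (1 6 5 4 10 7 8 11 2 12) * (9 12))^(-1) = (1 12 9 2 11 8 7 5 6)(4 10)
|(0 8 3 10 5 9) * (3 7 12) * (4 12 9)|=20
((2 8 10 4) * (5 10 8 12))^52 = ((2 12 5 10 4))^52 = (2 5 4 12 10)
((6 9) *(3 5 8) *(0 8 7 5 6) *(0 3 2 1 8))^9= (9)(5 7)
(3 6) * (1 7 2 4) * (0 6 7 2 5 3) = (0 6)(1 2 4)(3 7 5) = [6, 2, 4, 7, 1, 3, 0, 5]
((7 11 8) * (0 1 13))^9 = (13)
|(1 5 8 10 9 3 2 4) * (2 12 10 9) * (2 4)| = 8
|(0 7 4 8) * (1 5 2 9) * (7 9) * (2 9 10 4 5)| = 20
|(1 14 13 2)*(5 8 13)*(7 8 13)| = 10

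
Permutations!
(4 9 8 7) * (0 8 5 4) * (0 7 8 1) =(0 1)(4 9 5) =[1, 0, 2, 3, 9, 4, 6, 7, 8, 5]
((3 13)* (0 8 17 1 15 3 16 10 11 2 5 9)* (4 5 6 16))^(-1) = ((0 8 17 1 15 3 13 4 5 9)(2 6 16 10 11))^(-1) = (0 9 5 4 13 3 15 1 17 8)(2 11 10 16 6)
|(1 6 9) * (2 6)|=|(1 2 6 9)|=4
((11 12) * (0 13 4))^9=(13)(11 12)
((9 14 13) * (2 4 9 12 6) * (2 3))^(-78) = (2 9 13 6)(3 4 14 12)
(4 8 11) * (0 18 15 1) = (0 18 15 1)(4 8 11) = [18, 0, 2, 3, 8, 5, 6, 7, 11, 9, 10, 4, 12, 13, 14, 1, 16, 17, 15]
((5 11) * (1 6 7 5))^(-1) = ((1 6 7 5 11))^(-1) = (1 11 5 7 6)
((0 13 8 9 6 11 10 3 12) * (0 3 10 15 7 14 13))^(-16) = (15)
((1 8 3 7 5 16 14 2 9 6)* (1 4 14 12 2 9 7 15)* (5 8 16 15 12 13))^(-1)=((1 16 13 5 15)(2 7 8 3 12)(4 14 9 6))^(-1)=(1 15 5 13 16)(2 12 3 8 7)(4 6 9 14)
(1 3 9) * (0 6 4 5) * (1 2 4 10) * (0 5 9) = (0 6 10 1 3)(2 4 9) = [6, 3, 4, 0, 9, 5, 10, 7, 8, 2, 1]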